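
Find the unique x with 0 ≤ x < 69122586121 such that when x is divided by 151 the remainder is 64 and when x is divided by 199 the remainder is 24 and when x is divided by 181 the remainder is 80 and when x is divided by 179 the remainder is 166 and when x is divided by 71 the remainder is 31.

780888561

The moduli are pairwise coprime; N = 151·199·181·179·71 = 69122586121.
N/151 = 457765471; 457765471 ≡ 62 (mod 151); 62·95 ≡ 1, so inverse 95.
N/199 = 347349679; 347349679 ≡ 154 (mod 199); 154·84 ≡ 1, so inverse 84.
N/181 = 381892741; 381892741 ≡ 117 (mod 181); 117·82 ≡ 1, so inverse 82.
N/179 = 386159699; 386159699 ≡ 135 (mod 179); 135·61 ≡ 1, so inverse 61.
N/71 = 973557551; 973557551 ≡ 13 (mod 71); 13·11 ≡ 1, so inverse 11.
x ≡ 64·457765471·95 + 24·347349679·84 + 80·381892741·82 + 166·386159699·61 + 31·973557551·11 = 10230923634469.
10230923634469 mod 69122586121 = 780888561.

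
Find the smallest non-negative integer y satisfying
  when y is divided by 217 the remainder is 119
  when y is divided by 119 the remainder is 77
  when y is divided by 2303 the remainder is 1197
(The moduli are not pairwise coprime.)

970760

Combine the congruences pairwise.
gcd(217, 119) = 7 and 7 | (77 − 119), so the pair is consistent; merging gives y ≡ 553 (mod 3689), where 3689 = lcm(217, 119).
gcd(3689, 2303) = 7 and 7 | (1197 − 553), so the pair is consistent; merging gives y ≡ 970760 (mod 1213681), where 1213681 = lcm(3689, 2303).
The solution is unique modulo lcm(217, 119, 2303) = 1213681.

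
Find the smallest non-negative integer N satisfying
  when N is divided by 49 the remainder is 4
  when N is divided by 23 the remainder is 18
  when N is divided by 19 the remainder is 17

The moduli are pairwise coprime; M = 49·23·19 = 21413.
M/49 = 437; 437 ≡ 45 (mod 49); 45·12 ≡ 1, so inverse 12.
M/23 = 931; 931 ≡ 11 (mod 23); 11·21 ≡ 1, so inverse 21.
M/19 = 1127; 1127 ≡ 6 (mod 19); 6·16 ≡ 1, so inverse 16.
N ≡ 4·437·12 + 18·931·21 + 17·1127·16 = 679438.
679438 mod 21413 = 15635.

15635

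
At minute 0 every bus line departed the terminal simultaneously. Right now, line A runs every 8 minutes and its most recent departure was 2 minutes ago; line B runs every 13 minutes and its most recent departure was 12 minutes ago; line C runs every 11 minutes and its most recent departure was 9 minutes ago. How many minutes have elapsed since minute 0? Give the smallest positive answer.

The moduli are pairwise coprime; N = 8·13·11 = 1144.
N/8 = 143; 143 ≡ 7 (mod 8); 7·7 ≡ 1, so inverse 7.
N/13 = 88; 88 ≡ 10 (mod 13); 10·4 ≡ 1, so inverse 4.
N/11 = 104; 104 ≡ 5 (mod 11); 5·9 ≡ 1, so inverse 9.
t ≡ 2·143·7 + 12·88·4 + 9·104·9 = 14650.
14650 mod 1144 = 922.

922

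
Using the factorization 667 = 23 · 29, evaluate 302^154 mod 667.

Mod 23: 302 ≡ 3; since 22 | 154, by Fermat 3^154 ≡ 1 (mod 23).
Mod 29: 302 ≡ 12; by Fermat, exponent reduces to 154 mod 28 = 14; 12^14 ≡ 28 (mod 29).
Combine by CRT: x ≡ 1 (mod 23), x ≡ 28 (mod 29) ⇒ x ≡ 231 (mod 667).

231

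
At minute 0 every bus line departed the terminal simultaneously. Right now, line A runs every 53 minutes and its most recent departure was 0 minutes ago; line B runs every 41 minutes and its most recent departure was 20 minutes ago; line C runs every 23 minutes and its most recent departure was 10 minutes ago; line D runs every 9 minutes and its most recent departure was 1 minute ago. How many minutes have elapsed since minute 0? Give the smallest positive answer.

The moduli are pairwise coprime; N = 53·41·23·9 = 449811.
N/53 = 8487; 8487 ≡ 7 (mod 53); 7·38 ≡ 1, so inverse 38.
N/41 = 10971; 10971 ≡ 24 (mod 41); 24·12 ≡ 1, so inverse 12.
N/23 = 19557; 19557 ≡ 7 (mod 23); 7·10 ≡ 1, so inverse 10.
N/9 = 49979; 49979 ≡ 2 (mod 9); 2·5 ≡ 1, so inverse 5.
t ≡ 0·8487·38 + 20·10971·12 + 10·19557·10 + 1·49979·5 = 4838635.
4838635 mod 449811 = 340525.

340525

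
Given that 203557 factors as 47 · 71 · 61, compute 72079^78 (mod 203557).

57038

Mod 47: 72079 ≡ 28; by Fermat, exponent reduces to 78 mod 46 = 32; 28^32 ≡ 27 (mod 47).
Mod 71: 72079 ≡ 14; by Fermat, exponent reduces to 78 mod 70 = 8; 14^8 ≡ 25 (mod 71).
Mod 61: 72079 ≡ 38; by Fermat, exponent reduces to 78 mod 60 = 18; 38^18 ≡ 3 (mod 61).
Combine by CRT: x ≡ 27 (mod 47), x ≡ 25 (mod 71), x ≡ 3 (mod 61) ⇒ x ≡ 57038 (mod 203557).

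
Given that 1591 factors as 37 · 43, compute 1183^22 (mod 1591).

Mod 37: 1183 ≡ 36; 36^22 ≡ 1 (mod 37).
Mod 43: 1183 ≡ 22; 22^22 ≡ 21 (mod 43).
Combine by CRT: x ≡ 1 (mod 37), x ≡ 21 (mod 43) ⇒ x ≡ 408 (mod 1591).

408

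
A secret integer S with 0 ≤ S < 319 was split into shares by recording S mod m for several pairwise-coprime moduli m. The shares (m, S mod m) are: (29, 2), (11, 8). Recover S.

118

Combine the congruences pairwise.
From S ≡ 2 (mod 29) write S = 2 + 29t. Substituting into S ≡ 8 (mod 11) gives 29t ≡ 6 (mod 11), and since 7⁻¹ ≡ 8 (mod 11), t ≡ 4. Hence S ≡ 2 + 29·4 = 118 (mod 319).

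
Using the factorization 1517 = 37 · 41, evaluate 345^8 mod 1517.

959

Mod 37: 345 ≡ 12; 12^8 ≡ 34 (mod 37).
Mod 41: 345 ≡ 17; 17^8 ≡ 16 (mod 41).
Combine by CRT: x ≡ 34 (mod 37), x ≡ 16 (mod 41) ⇒ x ≡ 959 (mod 1517).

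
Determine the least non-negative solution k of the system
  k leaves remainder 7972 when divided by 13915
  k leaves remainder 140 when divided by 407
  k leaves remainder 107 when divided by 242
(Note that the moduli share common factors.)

gcd(13915, 407) = 11 and 11 | (140 − 7972), so the pair is consistent; merging gives k ≡ 63632 (mod 514855), where 514855 = lcm(13915, 407).
gcd(514855, 242) = 121 and 121 | (107 − 63632), so the pair is consistent; merging gives k ≡ 578487 (mod 1029710), where 1029710 = lcm(514855, 242).
The solution is unique modulo lcm(13915, 407, 242) = 1029710.

578487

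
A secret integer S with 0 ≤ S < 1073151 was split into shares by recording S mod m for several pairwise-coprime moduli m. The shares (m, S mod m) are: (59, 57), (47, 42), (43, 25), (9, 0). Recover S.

The moduli are pairwise coprime; N = 59·47·43·9 = 1073151.
N/59 = 18189; 18189 ≡ 17 (mod 59); 17·7 ≡ 1, so inverse 7.
N/47 = 22833; 22833 ≡ 38 (mod 47); 38·26 ≡ 1, so inverse 26.
N/43 = 24957; 24957 ≡ 17 (mod 43); 17·38 ≡ 1, so inverse 38.
N/9 = 119239; 119239 ≡ 7 (mod 9); 7·4 ≡ 1, so inverse 4.
S ≡ 57·18189·7 + 42·22833·26 + 25·24957·38 + 0·119239·4 = 55900197.
55900197 mod 1073151 = 96345.

96345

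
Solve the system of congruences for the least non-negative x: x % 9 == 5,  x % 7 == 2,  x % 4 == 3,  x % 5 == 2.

Combine the congruences pairwise.
From x ≡ 5 (mod 9) write x = 5 + 9t. Substituting into x ≡ 2 (mod 7) gives 9t ≡ 4 (mod 7), and since 2⁻¹ ≡ 4 (mod 7), t ≡ 2. Hence x ≡ 5 + 9·2 = 23 (mod 63).
From x ≡ 23 (mod 63) write x = 23 + 63t. Substituting into x ≡ 3 (mod 4) gives 63t ≡ 0 (mod 4), and since 3⁻¹ ≡ 3 (mod 4), t ≡ 0. Hence x ≡ 23 + 63·0 = 23 (mod 252).
From x ≡ 23 (mod 252) write x = 23 + 252t. Substituting into x ≡ 2 (mod 5) gives 252t ≡ 4 (mod 5), and since 2⁻¹ ≡ 3 (mod 5), t ≡ 2. Hence x ≡ 23 + 252·2 = 527 (mod 1260).

527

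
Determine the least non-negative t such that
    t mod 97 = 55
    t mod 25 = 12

From t ≡ 55 (mod 97) write t = 55 + 97s. Substituting into t ≡ 12 (mod 25) gives 97s ≡ 7 (mod 25), and since 22⁻¹ ≡ 8 (mod 25), s ≡ 6. Hence t ≡ 55 + 97·6 = 637 (mod 2425).

637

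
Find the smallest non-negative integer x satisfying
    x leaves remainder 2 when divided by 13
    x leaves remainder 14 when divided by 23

From x ≡ 2 (mod 13) write x = 2 + 13t. Substituting into x ≡ 14 (mod 23) gives 13t ≡ 12 (mod 23), and since 13⁻¹ ≡ 16 (mod 23), t ≡ 8. Hence x ≡ 2 + 13·8 = 106 (mod 299).

106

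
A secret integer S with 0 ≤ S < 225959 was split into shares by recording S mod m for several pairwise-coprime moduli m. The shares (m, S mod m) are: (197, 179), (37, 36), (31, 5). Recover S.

150293

From S ≡ 179 (mod 197) write S = 179 + 197t. Substituting into S ≡ 36 (mod 37) gives 197t ≡ 5 (mod 37), and since 12⁻¹ ≡ 34 (mod 37), t ≡ 22. Hence S ≡ 179 + 197·22 = 4513 (mod 7289).
From S ≡ 4513 (mod 7289) write S = 4513 + 7289t. Substituting into S ≡ 5 (mod 31) gives 7289t ≡ 18 (mod 31), and since 4⁻¹ ≡ 8 (mod 31), t ≡ 20. Hence S ≡ 4513 + 7289·20 = 150293 (mod 225959).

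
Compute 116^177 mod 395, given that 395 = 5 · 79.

91

Mod 5: 116 ≡ 1; by Fermat, exponent reduces to 177 mod 4 = 1; 1^1 ≡ 1 (mod 5).
Mod 79: 116 ≡ 37; by Fermat, exponent reduces to 177 mod 78 = 21; 37^21 ≡ 12 (mod 79).
Combine by CRT: x ≡ 1 (mod 5), x ≡ 12 (mod 79) ⇒ x ≡ 91 (mod 395).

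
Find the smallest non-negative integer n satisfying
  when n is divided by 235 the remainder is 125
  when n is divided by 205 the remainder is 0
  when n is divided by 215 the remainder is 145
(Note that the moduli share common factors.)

354035

gcd(235, 205) = 5 and 5 | (0 − 125), so the pair is consistent; merging gives n ≡ 7175 (mod 9635), where 9635 = lcm(235, 205).
gcd(9635, 215) = 5 and 5 | (145 − 7175), so the pair is consistent; merging gives n ≡ 354035 (mod 414305), where 414305 = lcm(9635, 215).
The solution is unique modulo lcm(235, 205, 215) = 414305.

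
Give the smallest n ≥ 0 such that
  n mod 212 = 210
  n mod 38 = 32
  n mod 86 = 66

Combine the congruences pairwise.
gcd(212, 38) = 2 and 2 | (32 − 210), so the pair is consistent; merging gives n ≡ 1058 (mod 4028), where 4028 = lcm(212, 38).
gcd(4028, 86) = 2 and 2 | (66 − 1058), so the pair is consistent; merging gives n ≡ 138010 (mod 173204), where 173204 = lcm(4028, 86).
The solution is unique modulo lcm(212, 38, 86) = 173204.

138010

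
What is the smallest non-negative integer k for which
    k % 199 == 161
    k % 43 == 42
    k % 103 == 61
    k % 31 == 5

8881133

From k ≡ 161 (mod 199) write k = 161 + 199t. Substituting into k ≡ 42 (mod 43) gives 199t ≡ 10 (mod 43), and since 27⁻¹ ≡ 8 (mod 43), t ≡ 37. Hence k ≡ 161 + 199·37 = 7524 (mod 8557).
From k ≡ 7524 (mod 8557) write k = 7524 + 8557t. Substituting into k ≡ 61 (mod 103) gives 8557t ≡ 56 (mod 103), and since 8⁻¹ ≡ 13 (mod 103), t ≡ 7. Hence k ≡ 7524 + 8557·7 = 67423 (mod 881371).
From k ≡ 67423 (mod 881371) write k = 67423 + 881371t. Substituting into k ≡ 5 (mod 31) gives 881371t ≡ 7 (mod 31), and since 10⁻¹ ≡ 28 (mod 31), t ≡ 10. Hence k ≡ 67423 + 881371·10 = 8881133 (mod 27322501).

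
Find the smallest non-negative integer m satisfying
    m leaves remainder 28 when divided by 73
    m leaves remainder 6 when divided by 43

Combine the congruences pairwise.
From m ≡ 28 (mod 73) write m = 28 + 73t. Substituting into m ≡ 6 (mod 43) gives 73t ≡ 21 (mod 43), and since 30⁻¹ ≡ 33 (mod 43), t ≡ 5. Hence m ≡ 28 + 73·5 = 393 (mod 3139).

393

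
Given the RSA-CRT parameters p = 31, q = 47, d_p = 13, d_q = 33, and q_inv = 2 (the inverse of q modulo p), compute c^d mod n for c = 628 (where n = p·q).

357

m₁ = c^(d_p) mod p: c ≡ 8 (mod 31), and 8^13 mod 31 = 16.
m₂ = c^(d_q) mod q: c ≡ 17 (mod 47), and 17^33 mod 47 = 28.
h = q_inv·(m₁ − m₂) mod p = 2·(16 − 28) mod 31 = 7.
m = m₂ + h·q = 28 + 7·47 = 357.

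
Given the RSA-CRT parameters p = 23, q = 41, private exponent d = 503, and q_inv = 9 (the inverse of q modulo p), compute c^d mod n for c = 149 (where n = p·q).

751

d_p = d mod (p−1) = 503 mod 22 = 19; d_q = d mod (q−1) = 23.
m₁ = c^(d_p) mod p: c ≡ 11 (mod 23), and 11^19 mod 23 = 15.
m₂ = c^(d_q) mod q: c ≡ 26 (mod 41), and 26^23 mod 41 = 13.
h = q_inv·(m₁ − m₂) mod p = 9·(15 − 13) mod 23 = 18.
m = m₂ + h·q = 13 + 18·41 = 751.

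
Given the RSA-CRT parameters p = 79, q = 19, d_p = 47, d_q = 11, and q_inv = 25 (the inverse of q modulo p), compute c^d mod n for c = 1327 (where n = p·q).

503

m₁ = c^(d_p) mod p: c ≡ 63 (mod 79), and 63^47 mod 79 = 29.
m₂ = c^(d_q) mod q: c ≡ 16 (mod 19), and 16^11 mod 19 = 9.
h = q_inv·(m₁ − m₂) mod p = 25·(29 − 9) mod 79 = 26.
m = m₂ + h·q = 9 + 26·19 = 503.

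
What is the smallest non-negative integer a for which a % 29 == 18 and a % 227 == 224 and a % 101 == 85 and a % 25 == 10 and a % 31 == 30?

512820010

The moduli are pairwise coprime; N = 29·227·101·25·31 = 515284325.
N/29 = 17768425; 17768425 ≡ 9 (mod 29); 9·13 ≡ 1, so inverse 13.
N/227 = 2269975; 2269975 ≡ 202 (mod 227); 202·118 ≡ 1, so inverse 118.
N/101 = 5101825; 5101825 ≡ 12 (mod 101); 12·59 ≡ 1, so inverse 59.
N/25 = 20611373; 20611373 ≡ 23 (mod 25); 23·12 ≡ 1, so inverse 12.
N/31 = 16622075; 16622075 ≡ 30 (mod 31); 30·30 ≡ 1, so inverse 30.
a ≡ 18·17768425·13 + 224·2269975·118 + 85·5101825·59 + 10·20611373·12 + 30·16622075·30 = 107176675285.
107176675285 mod 515284325 = 512820010.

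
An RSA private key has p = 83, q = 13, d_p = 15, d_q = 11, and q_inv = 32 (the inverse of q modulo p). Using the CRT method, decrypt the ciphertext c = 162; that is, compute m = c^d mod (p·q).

375

m₁ = c^(d_p) mod p: c ≡ 79 (mod 83), and 79^15 mod 83 = 43.
m₂ = c^(d_q) mod q: c ≡ 6 (mod 13), and 6^11 mod 13 = 11.
h = q_inv·(m₁ − m₂) mod p = 32·(43 − 11) mod 83 = 28.
m = m₂ + h·q = 11 + 28·13 = 375.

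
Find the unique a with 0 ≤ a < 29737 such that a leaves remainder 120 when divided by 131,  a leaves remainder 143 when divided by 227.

18984

From a ≡ 120 (mod 131) write a = 120 + 131t. Substituting into a ≡ 143 (mod 227) gives 131t ≡ 23 (mod 227), and since 131⁻¹ ≡ 26 (mod 227), t ≡ 144. Hence a ≡ 120 + 131·144 = 18984 (mod 29737).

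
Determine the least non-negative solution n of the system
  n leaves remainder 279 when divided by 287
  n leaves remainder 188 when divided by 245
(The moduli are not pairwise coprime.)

8028

gcd(287, 245) = 7 and 7 | (188 − 279), so the pair is consistent; merging gives n ≡ 8028 (mod 10045), where 10045 = lcm(287, 245).
The solution is unique modulo lcm(287, 245) = 10045.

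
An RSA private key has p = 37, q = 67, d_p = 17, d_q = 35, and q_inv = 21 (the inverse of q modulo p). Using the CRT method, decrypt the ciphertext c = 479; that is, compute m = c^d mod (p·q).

m₁ = c^(d_p) mod p: c ≡ 35 (mod 37), and 35^17 mod 37 = 19.
m₂ = c^(d_q) mod q: c ≡ 10 (mod 67), and 10^35 mod 67 = 33.
h = q_inv·(m₁ − m₂) mod p = 21·(19 − 33) mod 37 = 2.
m = m₂ + h·q = 33 + 2·67 = 167.

167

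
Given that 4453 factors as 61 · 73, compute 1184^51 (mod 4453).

Mod 61: 1184 ≡ 25; 25^51 ≡ 20 (mod 61).
Mod 73: 1184 ≡ 16; 16^51 ≡ 64 (mod 73).
Combine by CRT: x ≡ 20 (mod 61), x ≡ 64 (mod 73) ⇒ x ≡ 2765 (mod 4453).

2765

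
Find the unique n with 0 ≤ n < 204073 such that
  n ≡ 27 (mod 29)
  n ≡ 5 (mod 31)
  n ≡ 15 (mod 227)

56084

From n ≡ 27 (mod 29) write n = 27 + 29t. Substituting into n ≡ 5 (mod 31) gives 29t ≡ 9 (mod 31), and since 29⁻¹ ≡ 15 (mod 31), t ≡ 11. Hence n ≡ 27 + 29·11 = 346 (mod 899).
From n ≡ 346 (mod 899) write n = 346 + 899t. Substituting into n ≡ 15 (mod 227) gives 899t ≡ 123 (mod 227), and since 218⁻¹ ≡ 126 (mod 227), t ≡ 62. Hence n ≡ 346 + 899·62 = 56084 (mod 204073).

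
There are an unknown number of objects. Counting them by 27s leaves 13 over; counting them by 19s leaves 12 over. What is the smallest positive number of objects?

From N ≡ 13 (mod 27) write N = 13 + 27t. Substituting into N ≡ 12 (mod 19) gives 27t ≡ 18 (mod 19), and since 8⁻¹ ≡ 12 (mod 19), t ≡ 7. Hence N ≡ 13 + 27·7 = 202 (mod 513).

202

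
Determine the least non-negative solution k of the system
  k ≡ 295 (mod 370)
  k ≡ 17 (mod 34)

3995

Combine the congruences pairwise.
gcd(370, 34) = 2 and 2 | (17 − 295), so the pair is consistent; merging gives k ≡ 3995 (mod 6290), where 6290 = lcm(370, 34).
The solution is unique modulo lcm(370, 34) = 6290.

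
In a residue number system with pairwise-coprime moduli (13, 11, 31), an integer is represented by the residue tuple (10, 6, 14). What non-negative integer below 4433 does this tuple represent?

1843

The moduli are pairwise coprime; N = 13·11·31 = 4433.
N/13 = 341; 341 ≡ 3 (mod 13); 3·9 ≡ 1, so inverse 9.
N/11 = 403; 403 ≡ 7 (mod 11); 7·8 ≡ 1, so inverse 8.
N/31 = 143; 143 ≡ 19 (mod 31); 19·18 ≡ 1, so inverse 18.
x ≡ 10·341·9 + 6·403·8 + 14·143·18 = 86070.
86070 mod 4433 = 1843.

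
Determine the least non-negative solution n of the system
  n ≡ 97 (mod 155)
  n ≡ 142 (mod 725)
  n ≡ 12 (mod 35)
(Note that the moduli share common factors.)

70467

Combine the congruences pairwise.
gcd(155, 725) = 5 and 5 | (142 − 97), so the pair is consistent; merging gives n ≡ 3042 (mod 22475), where 22475 = lcm(155, 725).
gcd(22475, 35) = 5 and 5 | (12 − 3042), so the pair is consistent; merging gives n ≡ 70467 (mod 157325), where 157325 = lcm(22475, 35).
The solution is unique modulo lcm(155, 725, 35) = 157325.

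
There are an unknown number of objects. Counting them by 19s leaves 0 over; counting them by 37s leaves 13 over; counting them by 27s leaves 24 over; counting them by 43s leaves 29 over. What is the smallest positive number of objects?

The moduli are pairwise coprime; M = 19·37·27·43 = 816183.
M/19 = 42957; 42957 ≡ 17 (mod 19); 17·9 ≡ 1, so inverse 9.
M/37 = 22059; 22059 ≡ 7 (mod 37); 7·16 ≡ 1, so inverse 16.
M/27 = 30229; 30229 ≡ 16 (mod 27); 16·22 ≡ 1, so inverse 22.
M/43 = 18981; 18981 ≡ 18 (mod 43); 18·12 ≡ 1, so inverse 12.
N ≡ 0·42957·9 + 13·22059·16 + 24·30229·22 + 29·18981·12 = 27154572.
27154572 mod 816183 = 220533.

220533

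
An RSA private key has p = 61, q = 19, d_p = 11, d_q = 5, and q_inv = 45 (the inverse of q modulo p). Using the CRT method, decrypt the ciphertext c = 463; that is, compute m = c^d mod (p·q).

m₁ = c^(d_p) mod p: c ≡ 36 (mod 61), and 36^11 mod 61 = 45.
m₂ = c^(d_q) mod q: c ≡ 7 (mod 19), and 7^5 mod 19 = 11.
h = q_inv·(m₁ − m₂) mod p = 45·(45 − 11) mod 61 = 5.
m = m₂ + h·q = 11 + 5·19 = 106.

106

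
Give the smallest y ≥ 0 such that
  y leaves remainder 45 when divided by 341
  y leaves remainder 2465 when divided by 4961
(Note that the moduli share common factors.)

146334

Combine the congruences pairwise.
gcd(341, 4961) = 11 and 11 | (2465 − 45), so the pair is consistent; merging gives y ≡ 146334 (mod 153791), where 153791 = lcm(341, 4961).
The solution is unique modulo lcm(341, 4961) = 153791.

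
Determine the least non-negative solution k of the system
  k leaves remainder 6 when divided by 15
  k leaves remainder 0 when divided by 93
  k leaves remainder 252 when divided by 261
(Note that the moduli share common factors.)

gcd(15, 93) = 3 and 3 | (0 − 6), so the pair is consistent; merging gives k ≡ 186 (mod 465), where 465 = lcm(15, 93).
gcd(465, 261) = 3 and 3 | (252 − 186), so the pair is consistent; merging gives k ≡ 3906 (mod 40455), where 40455 = lcm(465, 261).
The solution is unique modulo lcm(15, 93, 261) = 40455.

3906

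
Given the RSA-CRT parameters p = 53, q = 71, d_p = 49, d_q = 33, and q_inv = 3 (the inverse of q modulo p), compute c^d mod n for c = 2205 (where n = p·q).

m₁ = c^(d_p) mod p: c ≡ 32 (mod 53), and 32^49 mod 53 = 19.
m₂ = c^(d_q) mod q: c ≡ 4 (mod 71), and 4^33 mod 71 = 40.
h = q_inv·(m₁ − m₂) mod p = 3·(19 − 40) mod 53 = 43.
m = m₂ + h·q = 40 + 43·71 = 3093.

3093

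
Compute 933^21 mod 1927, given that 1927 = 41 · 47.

728

Mod 41: 933 ≡ 31; 31^21 ≡ 31 (mod 41).
Mod 47: 933 ≡ 40; 40^21 ≡ 23 (mod 47).
Combine by CRT: x ≡ 31 (mod 41), x ≡ 23 (mod 47) ⇒ x ≡ 728 (mod 1927).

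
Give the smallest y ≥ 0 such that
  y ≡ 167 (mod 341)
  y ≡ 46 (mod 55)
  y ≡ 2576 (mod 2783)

gcd(341, 55) = 11 and 11 | (46 − 167), so the pair is consistent; merging gives y ≡ 1531 (mod 1705), where 1705 = lcm(341, 55).
gcd(1705, 2783) = 11 and 11 | (2576 − 1531), so the pair is consistent; merging gives y ≡ 294791 (mod 431365), where 431365 = lcm(1705, 2783).
The solution is unique modulo lcm(341, 55, 2783) = 431365.

294791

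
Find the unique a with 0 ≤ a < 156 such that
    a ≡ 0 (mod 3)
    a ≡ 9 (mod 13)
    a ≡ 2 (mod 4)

From a ≡ 0 (mod 3) write a = 0 + 3t. Substituting into a ≡ 9 (mod 13) gives 3t ≡ 9 (mod 13), and since 3⁻¹ ≡ 9 (mod 13), t ≡ 3. Hence a ≡ 0 + 3·3 = 9 (mod 39).
From a ≡ 9 (mod 39) write a = 9 + 39t. Substituting into a ≡ 2 (mod 4) gives 39t ≡ 1 (mod 4), and since 3⁻¹ ≡ 3 (mod 4), t ≡ 3. Hence a ≡ 9 + 39·3 = 126 (mod 156).

126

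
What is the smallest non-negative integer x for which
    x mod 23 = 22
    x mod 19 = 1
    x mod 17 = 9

4599

From x ≡ 22 (mod 23) write x = 22 + 23t. Substituting into x ≡ 1 (mod 19) gives 23t ≡ 17 (mod 19), and since 4⁻¹ ≡ 5 (mod 19), t ≡ 9. Hence x ≡ 22 + 23·9 = 229 (mod 437).
From x ≡ 229 (mod 437) write x = 229 + 437t. Substituting into x ≡ 9 (mod 17) gives 437t ≡ 1 (mod 17), and since 12⁻¹ ≡ 10 (mod 17), t ≡ 10. Hence x ≡ 229 + 437·10 = 4599 (mod 7429).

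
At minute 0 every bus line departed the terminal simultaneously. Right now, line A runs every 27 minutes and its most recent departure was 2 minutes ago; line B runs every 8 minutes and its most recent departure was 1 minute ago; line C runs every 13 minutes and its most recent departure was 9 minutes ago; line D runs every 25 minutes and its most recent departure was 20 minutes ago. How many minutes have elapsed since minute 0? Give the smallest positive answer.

19145

The moduli are pairwise coprime; N = 27·8·13·25 = 70200.
N/27 = 2600; 2600 ≡ 8 (mod 27); 8·17 ≡ 1, so inverse 17.
N/8 = 8775; 8775 ≡ 7 (mod 8); 7·7 ≡ 1, so inverse 7.
N/13 = 5400; 5400 ≡ 5 (mod 13); 5·8 ≡ 1, so inverse 8.
N/25 = 2808; 2808 ≡ 8 (mod 25); 8·22 ≡ 1, so inverse 22.
t ≡ 2·2600·17 + 1·8775·7 + 9·5400·8 + 20·2808·22 = 1774145.
1774145 mod 70200 = 19145.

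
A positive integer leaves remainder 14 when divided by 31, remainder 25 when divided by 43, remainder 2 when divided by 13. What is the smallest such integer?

1874

From N ≡ 14 (mod 31) write N = 14 + 31t. Substituting into N ≡ 25 (mod 43) gives 31t ≡ 11 (mod 43), and since 31⁻¹ ≡ 25 (mod 43), t ≡ 17. Hence N ≡ 14 + 31·17 = 541 (mod 1333).
From N ≡ 541 (mod 1333) write N = 541 + 1333t. Substituting into N ≡ 2 (mod 13) gives 1333t ≡ 7 (mod 13), and since 7⁻¹ ≡ 2 (mod 13), t ≡ 1. Hence N ≡ 541 + 1333·1 = 1874 (mod 17329).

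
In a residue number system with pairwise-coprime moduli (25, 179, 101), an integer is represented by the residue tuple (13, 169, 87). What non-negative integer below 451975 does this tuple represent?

449638

The moduli are pairwise coprime; N = 25·179·101 = 451975.
N/25 = 18079; 18079 ≡ 4 (mod 25); 4·19 ≡ 1, so inverse 19.
N/179 = 2525; 2525 ≡ 19 (mod 179); 19·66 ≡ 1, so inverse 66.
N/101 = 4475; 4475 ≡ 31 (mod 101); 31·88 ≡ 1, so inverse 88.
x ≡ 13·18079·19 + 169·2525·66 + 87·4475·88 = 66889963.
66889963 mod 451975 = 449638.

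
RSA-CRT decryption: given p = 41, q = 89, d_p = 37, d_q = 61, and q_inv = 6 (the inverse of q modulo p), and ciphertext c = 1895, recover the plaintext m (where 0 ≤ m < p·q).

m₁ = c^(d_p) mod p: c ≡ 9 (mod 41), and 9^37 mod 41 = 9.
m₂ = c^(d_q) mod q: c ≡ 26 (mod 89), and 26^61 mod 89 = 27.
h = q_inv·(m₁ − m₂) mod p = 6·(9 − 27) mod 41 = 15.
m = m₂ + h·q = 27 + 15·89 = 1362.

1362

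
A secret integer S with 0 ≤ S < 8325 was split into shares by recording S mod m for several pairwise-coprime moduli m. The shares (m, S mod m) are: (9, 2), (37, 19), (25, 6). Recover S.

From S ≡ 2 (mod 9) write S = 2 + 9t. Substituting into S ≡ 19 (mod 37) gives 9t ≡ 17 (mod 37), and since 9⁻¹ ≡ 33 (mod 37), t ≡ 6. Hence S ≡ 2 + 9·6 = 56 (mod 333).
From S ≡ 56 (mod 333) write S = 56 + 333t. Substituting into S ≡ 6 (mod 25) gives 333t ≡ 0 (mod 25), and since 8⁻¹ ≡ 22 (mod 25), t ≡ 0. Hence S ≡ 56 + 333·0 = 56 (mod 8325).

56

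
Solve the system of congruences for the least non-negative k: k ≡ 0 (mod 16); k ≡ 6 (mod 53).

From k ≡ 0 (mod 16) write k = 0 + 16t. Substituting into k ≡ 6 (mod 53) gives 16t ≡ 6 (mod 53), and since 16⁻¹ ≡ 10 (mod 53), t ≡ 7. Hence k ≡ 0 + 16·7 = 112 (mod 848).

112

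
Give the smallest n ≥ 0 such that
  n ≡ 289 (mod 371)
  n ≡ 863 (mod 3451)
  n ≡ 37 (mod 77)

gcd(371, 3451) = 7 and 7 | (863 − 289), so the pair is consistent; merging gives n ≡ 97491 (mod 182903), where 182903 = lcm(371, 3451).
gcd(182903, 77) = 7 and 7 | (37 − 97491), so the pair is consistent; merging gives n ≡ 280394 (mod 2011933), where 2011933 = lcm(182903, 77).
The solution is unique modulo lcm(371, 3451, 77) = 2011933.

280394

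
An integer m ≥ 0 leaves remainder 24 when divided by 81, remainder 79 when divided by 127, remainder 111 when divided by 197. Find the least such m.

The moduli are pairwise coprime; N = 81·127·197 = 2026539.
N/81 = 25019; 25019 ≡ 71 (mod 81); 71·8 ≡ 1, so inverse 8.
N/127 = 15957; 15957 ≡ 82 (mod 127); 82·79 ≡ 1, so inverse 79.
N/197 = 10287; 10287 ≡ 43 (mod 197); 43·55 ≡ 1, so inverse 55.
m ≡ 24·25019·8 + 79·15957·79 + 111·10287·55 = 167193420.
167193420 mod 2026539 = 1017222.

1017222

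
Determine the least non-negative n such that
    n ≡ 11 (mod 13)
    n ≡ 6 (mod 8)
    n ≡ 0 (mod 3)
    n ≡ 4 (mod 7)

102

From n ≡ 11 (mod 13) write n = 11 + 13t. Substituting into n ≡ 6 (mod 8) gives 13t ≡ 3 (mod 8), and since 5⁻¹ ≡ 5 (mod 8), t ≡ 7. Hence n ≡ 11 + 13·7 = 102 (mod 104).
From n ≡ 102 (mod 104) write n = 102 + 104t. Substituting into n ≡ 0 (mod 3) gives 104t ≡ 0 (mod 3), and since 2⁻¹ ≡ 2 (mod 3), t ≡ 0. Hence n ≡ 102 + 104·0 = 102 (mod 312).
From n ≡ 102 (mod 312) write n = 102 + 312t. Substituting into n ≡ 4 (mod 7) gives 312t ≡ 0 (mod 7), and since 4⁻¹ ≡ 2 (mod 7), t ≡ 0. Hence n ≡ 102 + 312·0 = 102 (mod 2184).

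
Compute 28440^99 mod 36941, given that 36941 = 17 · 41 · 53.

Mod 17: 28440 ≡ 16; by Fermat, exponent reduces to 99 mod 16 = 3; 16^3 ≡ 16 (mod 17).
Mod 41: 28440 ≡ 27; by Fermat, exponent reduces to 99 mod 40 = 19; 27^19 ≡ 3 (mod 41).
Mod 53: 28440 ≡ 32; by Fermat, exponent reduces to 99 mod 52 = 47; 32^47 ≡ 51 (mod 53).
Combine by CRT: x ≡ 16 (mod 17), x ≡ 3 (mod 41), x ≡ 51 (mod 53) ⇒ x ≡ 19396 (mod 36941).

19396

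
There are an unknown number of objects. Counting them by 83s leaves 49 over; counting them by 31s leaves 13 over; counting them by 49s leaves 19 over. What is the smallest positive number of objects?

73421

The moduli are pairwise coprime; M = 83·31·49 = 126077.
M/83 = 1519; 1519 ≡ 25 (mod 83); 25·10 ≡ 1, so inverse 10.
M/31 = 4067; 4067 ≡ 6 (mod 31); 6·26 ≡ 1, so inverse 26.
M/49 = 2573; 2573 ≡ 25 (mod 49); 25·2 ≡ 1, so inverse 2.
N ≡ 49·1519·10 + 13·4067·26 + 19·2573·2 = 2216730.
2216730 mod 126077 = 73421.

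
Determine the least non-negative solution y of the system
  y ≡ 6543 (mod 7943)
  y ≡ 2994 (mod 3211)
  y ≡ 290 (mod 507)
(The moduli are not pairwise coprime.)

38315

Combine the congruences pairwise.
gcd(7943, 3211) = 169 and 169 | (2994 − 6543), so the pair is consistent; merging gives y ≡ 38315 (mod 150917), where 150917 = lcm(7943, 3211).
gcd(150917, 507) = 169 and 169 | (290 − 38315), so the pair is consistent; merging gives y ≡ 38315 (mod 452751), where 452751 = lcm(150917, 507).
The solution is unique modulo lcm(7943, 3211, 507) = 452751.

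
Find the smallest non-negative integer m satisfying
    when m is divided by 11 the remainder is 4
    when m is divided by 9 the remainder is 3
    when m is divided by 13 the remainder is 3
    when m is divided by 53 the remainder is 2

The moduli are pairwise coprime; N = 11·9·13·53 = 68211.
N/11 = 6201; 6201 ≡ 8 (mod 11); 8·7 ≡ 1, so inverse 7.
N/9 = 7579; 7579 ≡ 1 (mod 9), inverse 1.
N/13 = 5247; 5247 ≡ 8 (mod 13); 8·5 ≡ 1, so inverse 5.
N/53 = 1287; 1287 ≡ 15 (mod 53); 15·46 ≡ 1, so inverse 46.
m ≡ 4·6201·7 + 3·7579·1 + 3·5247·5 + 2·1287·46 = 393474.
393474 mod 68211 = 52419.

52419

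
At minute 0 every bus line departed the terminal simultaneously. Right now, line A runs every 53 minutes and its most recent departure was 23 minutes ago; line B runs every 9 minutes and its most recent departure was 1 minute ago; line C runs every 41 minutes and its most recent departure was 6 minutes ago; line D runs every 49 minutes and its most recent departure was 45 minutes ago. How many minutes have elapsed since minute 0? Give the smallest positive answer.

791101

The moduli are pairwise coprime; N = 53·9·41·49 = 958293.
N/53 = 18081; 18081 ≡ 8 (mod 53); 8·20 ≡ 1, so inverse 20.
N/9 = 106477; 106477 ≡ 7 (mod 9); 7·4 ≡ 1, so inverse 4.
N/41 = 23373; 23373 ≡ 3 (mod 41); 3·14 ≡ 1, so inverse 14.
N/49 = 19557; 19557 ≡ 6 (mod 49); 6·41 ≡ 1, so inverse 41.
t ≡ 23·18081·20 + 1·106477·4 + 6·23373·14 + 45·19557·41 = 46789165.
46789165 mod 958293 = 791101.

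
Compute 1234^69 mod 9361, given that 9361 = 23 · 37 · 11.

Mod 23: 1234 ≡ 15; by Fermat, exponent reduces to 69 mod 22 = 3; 15^3 ≡ 17 (mod 23).
Mod 37: 1234 ≡ 13; by Fermat, exponent reduces to 69 mod 36 = 33; 13^33 ≡ 8 (mod 37).
Mod 11: 1234 ≡ 2; by Fermat, exponent reduces to 69 mod 10 = 9; 2^9 ≡ 6 (mod 11).
Combine by CRT: x ≡ 17 (mod 23), x ≡ 8 (mod 37), x ≡ 6 (mod 11) ⇒ x ≡ 5077 (mod 9361).

5077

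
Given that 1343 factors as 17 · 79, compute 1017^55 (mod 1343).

Mod 17: 1017 ≡ 14; by Fermat, exponent reduces to 55 mod 16 = 7; 14^7 ≡ 6 (mod 17).
Mod 79: 1017 ≡ 69; 69^55 ≡ 27 (mod 79).
Combine by CRT: x ≡ 6 (mod 17), x ≡ 27 (mod 79) ⇒ x ≡ 975 (mod 1343).

975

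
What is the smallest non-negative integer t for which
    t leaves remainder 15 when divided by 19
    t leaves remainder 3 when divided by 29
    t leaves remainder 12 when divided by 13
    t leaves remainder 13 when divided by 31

Combine the congruences pairwise.
From t ≡ 15 (mod 19) write t = 15 + 19s. Substituting into t ≡ 3 (mod 29) gives 19s ≡ 17 (mod 29), and since 19⁻¹ ≡ 26 (mod 29), s ≡ 7. Hence t ≡ 15 + 19·7 = 148 (mod 551).
From t ≡ 148 (mod 551) write t = 148 + 551s. Substituting into t ≡ 12 (mod 13) gives 551s ≡ 7 (mod 13), and since 5⁻¹ ≡ 8 (mod 13), s ≡ 4. Hence t ≡ 148 + 551·4 = 2352 (mod 7163).
From t ≡ 2352 (mod 7163) write t = 2352 + 7163s. Substituting into t ≡ 13 (mod 31) gives 7163s ≡ 17 (mod 31), and since 2⁻¹ ≡ 16 (mod 31), s ≡ 24. Hence t ≡ 2352 + 7163·24 = 174264 (mod 222053).

174264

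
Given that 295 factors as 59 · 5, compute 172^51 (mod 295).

13

Mod 59: 172 ≡ 54; 54^51 ≡ 13 (mod 59).
Mod 5: 172 ≡ 2; by Fermat, exponent reduces to 51 mod 4 = 3; 2^3 ≡ 3 (mod 5).
Combine by CRT: x ≡ 13 (mod 59), x ≡ 3 (mod 5) ⇒ x ≡ 13 (mod 295).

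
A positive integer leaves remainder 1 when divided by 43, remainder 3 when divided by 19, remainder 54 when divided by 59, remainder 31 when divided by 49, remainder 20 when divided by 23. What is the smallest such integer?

Combine the congruences pairwise.
From a ≡ 1 (mod 43) write a = 1 + 43t. Substituting into a ≡ 3 (mod 19) gives 43t ≡ 2 (mod 19), and since 5⁻¹ ≡ 4 (mod 19), t ≡ 8. Hence a ≡ 1 + 43·8 = 345 (mod 817).
From a ≡ 345 (mod 817) write a = 345 + 817t. Substituting into a ≡ 54 (mod 59) gives 817t ≡ 4 (mod 59), and since 50⁻¹ ≡ 13 (mod 59), t ≡ 52. Hence a ≡ 345 + 817·52 = 42829 (mod 48203).
From a ≡ 42829 (mod 48203) write a = 42829 + 48203t. Substituting into a ≡ 31 (mod 49) gives 48203t ≡ 28 (mod 49), and since 36⁻¹ ≡ 15 (mod 49), t ≡ 28. Hence a ≡ 42829 + 48203·28 = 1392513 (mod 2361947).
From a ≡ 1392513 (mod 2361947) write a = 1392513 + 2361947t. Substituting into a ≡ 20 (mod 23) gives 2361947t ≡ 19 (mod 23), and since 8⁻¹ ≡ 3 (mod 23), t ≡ 11. Hence a ≡ 1392513 + 2361947·11 = 27373930 (mod 54324781).

27373930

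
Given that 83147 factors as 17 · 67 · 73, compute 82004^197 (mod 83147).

17336

Mod 17: 82004 ≡ 13; by Fermat, exponent reduces to 197 mod 16 = 5; 13^5 ≡ 13 (mod 17).
Mod 67: 82004 ≡ 63; by Fermat, exponent reduces to 197 mod 66 = 65; 63^65 ≡ 50 (mod 67).
Mod 73: 82004 ≡ 25; by Fermat, exponent reduces to 197 mod 72 = 53; 25^53 ≡ 35 (mod 73).
Combine by CRT: x ≡ 13 (mod 17), x ≡ 50 (mod 67), x ≡ 35 (mod 73) ⇒ x ≡ 17336 (mod 83147).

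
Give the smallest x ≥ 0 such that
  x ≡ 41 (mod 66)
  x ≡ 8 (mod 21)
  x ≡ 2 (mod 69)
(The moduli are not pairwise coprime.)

3935

gcd(66, 21) = 3 and 3 | (8 − 41), so the pair is consistent; merging gives x ≡ 239 (mod 462), where 462 = lcm(66, 21).
gcd(462, 69) = 3 and 3 | (2 − 239), so the pair is consistent; merging gives x ≡ 3935 (mod 10626), where 10626 = lcm(462, 69).
The solution is unique modulo lcm(66, 21, 69) = 10626.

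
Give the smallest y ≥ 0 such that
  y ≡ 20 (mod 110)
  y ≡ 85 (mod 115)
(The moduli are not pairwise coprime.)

gcd(110, 115) = 5 and 5 | (85 − 20), so the pair is consistent; merging gives y ≡ 1120 (mod 2530), where 2530 = lcm(110, 115).
The solution is unique modulo lcm(110, 115) = 2530.

1120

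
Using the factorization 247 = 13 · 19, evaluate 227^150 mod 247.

77

Mod 13: 227 ≡ 6; by Fermat, exponent reduces to 150 mod 12 = 6; 6^6 ≡ 12 (mod 13).
Mod 19: 227 ≡ 18; by Fermat, exponent reduces to 150 mod 18 = 6; 18^6 ≡ 1 (mod 19).
Combine by CRT: x ≡ 12 (mod 13), x ≡ 1 (mod 19) ⇒ x ≡ 77 (mod 247).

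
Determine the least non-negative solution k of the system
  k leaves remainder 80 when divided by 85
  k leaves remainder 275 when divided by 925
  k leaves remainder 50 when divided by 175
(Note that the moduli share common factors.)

gcd(85, 925) = 5 and 5 | (275 − 80), so the pair is consistent; merging gives k ≡ 10450 (mod 15725), where 15725 = lcm(85, 925).
gcd(15725, 175) = 25 and 25 | (50 − 10450), so the pair is consistent; merging gives k ≡ 57625 (mod 110075), where 110075 = lcm(15725, 175).
The solution is unique modulo lcm(85, 925, 175) = 110075.

57625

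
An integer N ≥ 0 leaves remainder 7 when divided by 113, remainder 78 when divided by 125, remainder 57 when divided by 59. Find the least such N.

The moduli are pairwise coprime; M = 113·125·59 = 833375.
M/113 = 7375; 7375 ≡ 30 (mod 113); 30·49 ≡ 1, so inverse 49.
M/125 = 6667; 6667 ≡ 42 (mod 125); 42·3 ≡ 1, so inverse 3.
M/59 = 14125; 14125 ≡ 24 (mod 59); 24·32 ≡ 1, so inverse 32.
N ≡ 7·7375·49 + 78·6667·3 + 57·14125·32 = 29853703.
29853703 mod 833375 = 685578.

685578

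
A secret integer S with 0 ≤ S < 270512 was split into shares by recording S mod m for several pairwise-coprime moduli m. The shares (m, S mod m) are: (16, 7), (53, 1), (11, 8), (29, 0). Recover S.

The moduli are pairwise coprime; N = 16·53·11·29 = 270512.
N/16 = 16907; 16907 ≡ 11 (mod 16); 11·3 ≡ 1, so inverse 3.
N/53 = 5104; 5104 ≡ 16 (mod 53); 16·10 ≡ 1, so inverse 10.
N/11 = 24592; 24592 ≡ 7 (mod 11); 7·8 ≡ 1, so inverse 8.
N/29 = 9328; 9328 ≡ 19 (mod 29); 19·26 ≡ 1, so inverse 26.
S ≡ 7·16907·3 + 1·5104·10 + 8·24592·8 + 0·9328·26 = 1979975.
1979975 mod 270512 = 86391.

86391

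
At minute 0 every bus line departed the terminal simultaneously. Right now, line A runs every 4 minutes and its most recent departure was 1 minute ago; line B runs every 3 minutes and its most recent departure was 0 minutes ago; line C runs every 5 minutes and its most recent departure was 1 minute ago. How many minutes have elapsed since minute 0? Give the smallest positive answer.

21

The moduli are pairwise coprime; N = 4·3·5 = 60.
N/4 = 15; 15 ≡ 3 (mod 4); 3·3 ≡ 1, so inverse 3.
N/3 = 20; 20 ≡ 2 (mod 3); 2·2 ≡ 1, so inverse 2.
N/5 = 12; 12 ≡ 2 (mod 5); 2·3 ≡ 1, so inverse 3.
t ≡ 1·15·3 + 0·20·2 + 1·12·3 = 81.
81 mod 60 = 21.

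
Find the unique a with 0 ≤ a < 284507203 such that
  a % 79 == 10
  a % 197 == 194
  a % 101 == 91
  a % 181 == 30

The moduli are pairwise coprime; N = 79·197·101·181 = 284507203.
N/79 = 3601357; 3601357 ≡ 63 (mod 79); 63·74 ≡ 1, so inverse 74.
N/197 = 1444199; 1444199 ≡ 189 (mod 197); 189·123 ≡ 1, so inverse 123.
N/101 = 2816903; 2816903 ≡ 13 (mod 101); 13·70 ≡ 1, so inverse 70.
N/181 = 1571863; 1571863 ≡ 59 (mod 181); 59·135 ≡ 1, so inverse 135.
a ≡ 10·3601357·74 + 194·1444199·123 + 91·2816903·70 + 30·1571863·135 = 61436197978.
61436197978 mod 284507203 = 267149333.

267149333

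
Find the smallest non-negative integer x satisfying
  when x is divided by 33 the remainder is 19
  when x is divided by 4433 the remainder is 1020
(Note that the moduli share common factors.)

gcd(33, 4433) = 11 and 11 | (1020 − 19), so the pair is consistent; merging gives x ≡ 9886 (mod 13299), where 13299 = lcm(33, 4433).
The solution is unique modulo lcm(33, 4433) = 13299.

9886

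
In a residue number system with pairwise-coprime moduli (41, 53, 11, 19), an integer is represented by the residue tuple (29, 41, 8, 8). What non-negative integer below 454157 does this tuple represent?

The moduli are pairwise coprime; N = 41·53·11·19 = 454157.
N/41 = 11077; 11077 ≡ 7 (mod 41); 7·6 ≡ 1, so inverse 6.
N/53 = 8569; 8569 ≡ 36 (mod 53); 36·28 ≡ 1, so inverse 28.
N/11 = 41287; 41287 ≡ 4 (mod 11); 4·3 ≡ 1, so inverse 3.
N/19 = 23903; 23903 ≡ 1 (mod 19), inverse 1.
x ≡ 29·11077·6 + 41·8569·28 + 8·41287·3 + 8·23903·1 = 12946722.
12946722 mod 454157 = 230326.

230326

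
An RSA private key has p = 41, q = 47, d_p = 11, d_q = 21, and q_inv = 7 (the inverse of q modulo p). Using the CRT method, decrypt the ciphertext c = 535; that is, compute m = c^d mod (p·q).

m₁ = c^(d_p) mod p: c ≡ 2 (mod 41), and 2^11 mod 41 = 39.
m₂ = c^(d_q) mod q: c ≡ 18 (mod 47), and 18^21 mod 47 = 28.
h = q_inv·(m₁ − m₂) mod p = 7·(39 − 28) mod 41 = 36.
m = m₂ + h·q = 28 + 36·47 = 1720.

1720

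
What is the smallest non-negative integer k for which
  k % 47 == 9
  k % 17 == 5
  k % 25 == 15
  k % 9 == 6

12840

The moduli are pairwise coprime; N = 47·17·25·9 = 179775.
N/47 = 3825; 3825 ≡ 18 (mod 47); 18·34 ≡ 1, so inverse 34.
N/17 = 10575; 10575 ≡ 1 (mod 17), inverse 1.
N/25 = 7191; 7191 ≡ 16 (mod 25); 16·11 ≡ 1, so inverse 11.
N/9 = 19975; 19975 ≡ 4 (mod 9); 4·7 ≡ 1, so inverse 7.
k ≡ 9·3825·34 + 5·10575·1 + 15·7191·11 + 6·19975·7 = 3248790.
3248790 mod 179775 = 12840.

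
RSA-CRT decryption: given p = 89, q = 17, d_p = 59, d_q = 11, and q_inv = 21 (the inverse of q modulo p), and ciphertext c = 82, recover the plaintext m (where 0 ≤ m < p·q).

282

m₁ = c^(d_p) mod p: c ≡ 82 (mod 89), and 82^59 mod 89 = 15.
m₂ = c^(d_q) mod q: c ≡ 14 (mod 17), and 14^11 mod 17 = 10.
h = q_inv·(m₁ − m₂) mod p = 21·(15 − 10) mod 89 = 16.
m = m₂ + h·q = 10 + 16·17 = 282.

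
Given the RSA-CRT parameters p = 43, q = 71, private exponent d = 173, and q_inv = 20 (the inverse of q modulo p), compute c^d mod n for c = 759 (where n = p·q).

d_p = d mod (p−1) = 173 mod 42 = 5; d_q = d mod (q−1) = 33.
m₁ = c^(d_p) mod p: c ≡ 28 (mod 43), and 28^5 mod 43 = 5.
m₂ = c^(d_q) mod q: c ≡ 49 (mod 71), and 49^33 mod 71 = 60.
h = q_inv·(m₁ − m₂) mod p = 20·(5 − 60) mod 43 = 18.
m = m₂ + h·q = 60 + 18·71 = 1338.

1338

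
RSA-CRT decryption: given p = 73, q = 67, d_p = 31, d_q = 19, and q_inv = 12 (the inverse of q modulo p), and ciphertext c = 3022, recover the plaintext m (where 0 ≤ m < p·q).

m₁ = c^(d_p) mod p: c ≡ 29 (mod 73), and 29^31 mod 73 = 59.
m₂ = c^(d_q) mod q: c ≡ 7 (mod 67), and 7^19 mod 67 = 12.
h = q_inv·(m₁ − m₂) mod p = 12·(59 − 12) mod 73 = 53.
m = m₂ + h·q = 12 + 53·67 = 3563.

3563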